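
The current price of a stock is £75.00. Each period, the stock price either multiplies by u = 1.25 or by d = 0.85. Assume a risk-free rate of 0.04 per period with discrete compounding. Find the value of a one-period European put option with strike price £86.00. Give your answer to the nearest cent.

Risk-neutral probability p = (1 + 0.04 − 0.85)/(1.25 − 0.85) = 0.1900/0.4000 = 0.4750
Terminal stock prices: S_u = 93.75, S_d = 63.75
Terminal payoffs (K − S): max(-7.75, 0) = 0, max(22.25, 0) = 22.25
Node 0 (S = 75): V_0 = 1/1.04·[0.4750·0.0000 + 0.5250·22.2500] = 11.2320

£11.23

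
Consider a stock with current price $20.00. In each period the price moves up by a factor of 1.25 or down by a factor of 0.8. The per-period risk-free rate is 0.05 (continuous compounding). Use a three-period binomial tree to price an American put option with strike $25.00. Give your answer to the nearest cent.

Risk-neutral probability p = (e^0.05 − 0.8)/(1.25 − 0.8) = 0.2513/0.4500 = 0.5584
Terminal stock prices: S_uuu = 39.06, S_uud = 25, S_udd = 16, S_ddd = 10.24
Terminal payoffs (K − S): max(-14.06, 0) = 0, max(0, 0) = 0, max(9, 0) = 9, max(14.76, 0) = 14.76
Node uu (S = 31.25): continuation = e^(−0.05)·[0.5584·0.0000 + 0.4416·0.0000] = 0.0000; exercise value = 0.0000 ≤ continuation, so V_uu = 0.0000
Node ud (S = 20): continuation = e^(−0.05)·[0.5584·0.0000 + 0.4416·9.0000] = 3.7807; exercise value = 5.0000 > continuation, so V_ud = 5.0000 (exercise)
Node dd (S = 12.8): continuation = e^(−0.05)·[0.5584·9.0000 + 0.4416·14.7600] = 10.9807; exercise value = 12.2000 > continuation, so V_dd = 12.2000 (exercise)
Node u (S = 25): continuation = e^(−0.05)·[0.5584·0.0000 + 0.4416·5.0000] = 2.1004; exercise value = 0.0000 ≤ continuation, so V_u = 2.1004
Node d (S = 16): continuation = e^(−0.05)·[0.5584·5.0000 + 0.4416·12.2000] = 7.7807; exercise value = 9.0000 > continuation, so V_d = 9.0000 (exercise)
Node 0 (S = 20): continuation = e^(−0.05)·[0.5584·2.1004 + 0.4416·9.0000] = 4.8964; exercise value = 5.0000 > continuation, so V_0 = 5.0000 (exercise)

$5.00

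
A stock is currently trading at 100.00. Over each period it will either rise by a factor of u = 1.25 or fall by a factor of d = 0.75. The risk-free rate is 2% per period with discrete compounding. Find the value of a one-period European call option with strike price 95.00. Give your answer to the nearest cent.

Risk-neutral probability p = (1 + 0.02 − 0.75)/(1.25 − 0.75) = 0.2700/0.5000 = 0.5400
Terminal stock prices: S_u = 125, S_d = 75
Terminal payoffs (S − K): max(30, 0) = 30, max(-20, 0) = 0
Node 0 (S = 100): V_0 = 1/1.02·[0.5400·30.0000 + 0.4600·0.0000] = 15.8824

15.88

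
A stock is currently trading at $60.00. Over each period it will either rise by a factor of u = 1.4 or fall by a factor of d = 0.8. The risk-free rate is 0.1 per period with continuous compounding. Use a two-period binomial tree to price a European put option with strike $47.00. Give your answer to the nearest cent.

Risk-neutral probability p = (e^0.1 − 0.8)/(1.4 − 0.8) = 0.3052/0.6000 = 0.5086
Terminal stock prices: S_uu = 117.6, S_ud = 67.2, S_dd = 38.4
Terminal payoffs (K − S): max(-70.6, 0) = 0, max(-20.2, 0) = 0, max(8.6, 0) = 8.6
Node u (S = 84): V_u = e^(−0.1)·[0.5086·0.0000 + 0.4914·0.0000] = 0.0000
Node d (S = 48): V_d = e^(−0.1)·[0.5086·0.0000 + 0.4914·8.6000] = 3.8237
Node 0 (S = 60): V_0 = e^(−0.1)·[0.5086·0.0000 + 0.4914·3.8237] = 1.7001

$1.70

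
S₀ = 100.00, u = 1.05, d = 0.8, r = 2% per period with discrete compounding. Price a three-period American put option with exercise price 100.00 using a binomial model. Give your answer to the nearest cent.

5.01

Risk-neutral probability p = (1 + 0.02 − 0.8)/(1.05 − 0.8) = 0.2200/0.2500 = 0.8800
Terminal stock prices: S_uuu = 115.8, S_uud = 88.2, S_udd = 67.2, S_ddd = 51.2
Terminal payoffs (K − S): max(-15.76, 0) = 0, max(11.8, 0) = 11.8, max(32.8, 0) = 32.8, max(48.8, 0) = 48.8
Node uu (S = 110.2): continuation = 1/1.02·[0.8800·0.0000 + 0.1200·11.8000] = 1.3882; exercise value = 0.0000 ≤ continuation, so V_uu = 1.3882
Node ud (S = 84): continuation = 1/1.02·[0.8800·11.8000 + 0.1200·32.8000] = 14.0392; exercise value = 16.0000 > continuation, so V_ud = 16.0000 (exercise)
Node dd (S = 64): continuation = 1/1.02·[0.8800·32.8000 + 0.1200·48.8000] = 34.0392; exercise value = 36.0000 > continuation, so V_dd = 36.0000 (exercise)
Node u (S = 105): continuation = 1/1.02·[0.8800·1.3882 + 0.1200·16.0000] = 3.0800; exercise value = 0.0000 ≤ continuation, so V_u = 3.0800
Node d (S = 80): continuation = 1/1.02·[0.8800·16.0000 + 0.1200·36.0000] = 18.0392; exercise value = 20.0000 > continuation, so V_d = 20.0000 (exercise)
Node 0 (S = 100): continuation = 1/1.02·[0.8800·3.0800 + 0.1200·20.0000] = 5.0102; exercise value = 0.0000 ≤ continuation, so V_0 = 5.0102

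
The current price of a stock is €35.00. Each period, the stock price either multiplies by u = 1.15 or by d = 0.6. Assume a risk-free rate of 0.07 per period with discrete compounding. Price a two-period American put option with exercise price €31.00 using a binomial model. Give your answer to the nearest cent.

Risk-neutral probability p = (1 + 0.07 − 0.6)/(1.15 − 0.6) = 0.4700/0.5500 = 0.8545
Terminal stock prices: S_uu = 46.29, S_ud = 24.15, S_dd = 12.6
Terminal payoffs (K − S): max(-15.29, 0) = 0, max(6.85, 0) = 6.85, max(18.4, 0) = 18.4
Node u (S = 40.25): continuation = 1/1.07·[0.8545·0.0000 + 0.1455·6.8500] = 0.9312; exercise value = 0.0000 ≤ continuation, so V_u = 0.9312
Node d (S = 21): continuation = 1/1.07·[0.8545·6.8500 + 0.1455·18.4000] = 7.9720; exercise value = 10.0000 > continuation, so V_d = 10.0000 (exercise)
Node 0 (S = 35): continuation = 1/1.07·[0.8545·0.9312 + 0.1455·10.0000] = 2.1031; exercise value = 0.0000 ≤ continuation, so V_0 = 2.1031

€2.10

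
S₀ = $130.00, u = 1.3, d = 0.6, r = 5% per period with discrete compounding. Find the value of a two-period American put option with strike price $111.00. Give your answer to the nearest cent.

$13.22

Risk-neutral probability p = (1 + 0.05 − 0.6)/(1.3 − 0.6) = 0.4500/0.7000 = 0.6429
Terminal stock prices: S_uu = 219.7, S_ud = 101.4, S_dd = 46.8
Terminal payoffs (K − S): max(-108.7, 0) = 0, max(9.6, 0) = 9.6, max(64.2, 0) = 64.2
Node u (S = 169): continuation = 1/1.05·[0.6429·0.0000 + 0.3571·9.6000] = 3.2653; exercise value = 0.0000 ≤ continuation, so V_u = 3.2653
Node d (S = 78): continuation = 1/1.05·[0.6429·9.6000 + 0.3571·64.2000] = 27.7143; exercise value = 33.0000 > continuation, so V_d = 33.0000 (exercise)
Node 0 (S = 130): continuation = 1/1.05·[0.6429·3.2653 + 0.3571·33.0000] = 13.2237; exercise value = 0.0000 ≤ continuation, so V_0 = 13.2237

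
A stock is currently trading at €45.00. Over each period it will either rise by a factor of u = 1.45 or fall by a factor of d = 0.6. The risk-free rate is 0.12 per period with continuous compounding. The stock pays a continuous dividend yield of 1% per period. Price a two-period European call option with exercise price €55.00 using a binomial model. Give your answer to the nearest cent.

Per-period risk-free factor R = e^0.12 = 1.1275; dividend-adjusted growth = e^(0.12−0.01) = 1.1163.
Risk-neutral probability p = (1.1163 − 0.6)/(1.45 − 0.6) = 0.5163/0.8500 = 0.6074
Terminal stock prices: S_uu = 94.61, S_ud = 39.15, S_dd = 16.2
Terminal payoffs (S − K): max(39.61, 0) = 39.61, max(-15.85, 0) = 0, max(-38.8, 0) = 0
Node u (S = 65.25): V_u = e^(−0.12)·[0.6074·39.6125 + 0.3926·0.0000] = 21.3394
Node d (S = 27): V_d = e^(−0.12)·[0.6074·0.0000 + 0.3926·0.0000] = 0.0000
Node 0 (S = 45): V_0 = e^(−0.12)·[0.6074·21.3394 + 0.3926·0.0000] = 11.4956

€11.50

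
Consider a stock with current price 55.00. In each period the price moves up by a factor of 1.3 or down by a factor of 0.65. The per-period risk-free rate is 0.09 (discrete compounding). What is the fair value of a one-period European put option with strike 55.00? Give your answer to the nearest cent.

Risk-neutral probability p = (1 + 0.09 − 0.65)/(1.3 − 0.65) = 0.4400/0.6500 = 0.6769
Terminal stock prices: S_u = 71.5, S_d = 35.75
Terminal payoffs (K − S): max(-16.5, 0) = 0, max(19.25, 0) = 19.25
Node 0 (S = 55): V_0 = 1/1.09·[0.6769·0.0000 + 0.3231·19.2500] = 5.7057

5.71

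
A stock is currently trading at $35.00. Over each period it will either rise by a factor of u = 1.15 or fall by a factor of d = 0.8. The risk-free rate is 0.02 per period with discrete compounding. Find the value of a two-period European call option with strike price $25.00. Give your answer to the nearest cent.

Risk-neutral probability p = (1 + 0.02 − 0.8)/(1.15 − 0.8) = 0.2200/0.3500 = 0.6286
Terminal stock prices: S_uu = 46.29, S_ud = 32.2, S_dd = 22.4
Terminal payoffs (S − K): max(21.29, 0) = 21.29, max(7.2, 0) = 7.2, max(-2.6, 0) = 0
Node u (S = 40.25): V_u = 1/1.02·[0.6286·21.2875 + 0.3714·7.2000] = 15.7402
Node d (S = 28): V_d = 1/1.02·[0.6286·7.2000 + 0.3714·0.0000] = 4.4370
Node 0 (S = 35): V_0 = 1/1.02·[0.6286·15.7402 + 0.3714·4.4370] = 11.3155

$11.32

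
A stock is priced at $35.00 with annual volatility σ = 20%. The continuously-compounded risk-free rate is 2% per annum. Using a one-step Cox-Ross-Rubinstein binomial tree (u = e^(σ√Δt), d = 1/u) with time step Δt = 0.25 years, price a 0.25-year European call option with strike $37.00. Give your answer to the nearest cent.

CRR parameters: u = e^(σ√Δt) = e^(0.2·√0.25) = 1.1052, d = 1/u = 0.9048
Per-period rate: rΔt = 0.02·0.25 = 0.005, so R = e^0.005 = 1.0050
Risk-neutral probability p = (e^0.005 − 0.9048)/(1.1052 − 0.9048) = 0.1002/0.2003 = 0.5000
Terminal stock prices: S_u = 38.68, S_d = 31.67
Terminal payoffs (S − K): max(1.681, 0) = 1.681, max(-5.331, 0) = 0
Node 0 (S = 35): V_0 = e^(−0.005)·[0.5000·1.6810 + 0.5000·0.0000] = 0.8364

$0.84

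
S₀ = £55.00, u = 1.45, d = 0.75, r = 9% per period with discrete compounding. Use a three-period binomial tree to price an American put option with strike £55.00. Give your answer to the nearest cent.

£7.49

Risk-neutral probability p = (1 + 0.09 − 0.75)/(1.45 − 0.75) = 0.3400/0.7000 = 0.4857
Terminal stock prices: S_uuu = 167.7, S_uud = 86.73, S_udd = 44.86, S_ddd = 23.2
Terminal payoffs (K − S): max(-112.7, 0) = 0, max(-31.73, 0) = 0, max(10.14, 0) = 10.14, max(31.8, 0) = 31.8
Node uu (S = 115.6): continuation = 1/1.09·[0.4857·0.0000 + 0.5143·0.0000] = 0.0000; exercise value = 0.0000 ≤ continuation, so V_uu = 0.0000
Node ud (S = 59.81): continuation = 1/1.09·[0.4857·0.0000 + 0.5143·10.1406] = 4.7846; exercise value = 0.0000 ≤ continuation, so V_ud = 4.7846
Node dd (S = 30.94): continuation = 1/1.09·[0.4857·10.1406 + 0.5143·31.7969] = 19.5212; exercise value = 24.0625 > continuation, so V_dd = 24.0625 (exercise)
Node u (S = 79.75): continuation = 1/1.09·[0.4857·0.0000 + 0.5143·4.7846] = 2.2575; exercise value = 0.0000 ≤ continuation, so V_u = 2.2575
Node d (S = 41.25): continuation = 1/1.09·[0.4857·4.7846 + 0.5143·24.0625] = 13.4853; exercise value = 13.7500 > continuation, so V_d = 13.7500 (exercise)
Node 0 (S = 55): continuation = 1/1.09·[0.4857·2.2575 + 0.5143·13.7500] = 7.4935; exercise value = 0.0000 ≤ continuation, so V_0 = 7.4935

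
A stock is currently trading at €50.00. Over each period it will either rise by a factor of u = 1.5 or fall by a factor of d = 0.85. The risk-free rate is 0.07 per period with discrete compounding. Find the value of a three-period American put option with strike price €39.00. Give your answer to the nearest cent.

Risk-neutral probability p = (1 + 0.07 − 0.85)/(1.5 − 0.85) = 0.2200/0.6500 = 0.3385
Terminal stock prices: S_uuu = 168.8, S_uud = 95.62, S_udd = 54.19, S_ddd = 30.71
Terminal payoffs (K − S): max(-129.8, 0) = 0, max(-56.62, 0) = 0, max(-15.19, 0) = 0, max(8.294, 0) = 8.294
Node uu (S = 112.5): continuation = 1/1.07·[0.3385·0.0000 + 0.6615·0.0000] = 0.0000; exercise value = 0.0000 ≤ continuation, so V_uu = 0.0000
Node ud (S = 63.75): continuation = 1/1.07·[0.3385·0.0000 + 0.6615·0.0000] = 0.0000; exercise value = 0.0000 ≤ continuation, so V_ud = 0.0000
Node dd (S = 36.12): continuation = 1/1.07·[0.3385·0.0000 + 0.6615·8.2938] = 5.1277; exercise value = 2.8750 ≤ continuation, so V_dd = 5.1277
Node u (S = 75): continuation = 1/1.07·[0.3385·0.0000 + 0.6615·0.0000] = 0.0000; exercise value = 0.0000 ≤ continuation, so V_u = 0.0000
Node d (S = 42.5): continuation = 1/1.07·[0.3385·0.0000 + 0.6615·5.1277] = 3.1703; exercise value = 0.0000 ≤ continuation, so V_d = 3.1703
Node 0 (S = 50): continuation = 1/1.07·[0.3385·0.0000 + 0.6615·3.1703] = 1.9600; exercise value = 0.0000 ≤ continuation, so V_0 = 1.9600

€1.96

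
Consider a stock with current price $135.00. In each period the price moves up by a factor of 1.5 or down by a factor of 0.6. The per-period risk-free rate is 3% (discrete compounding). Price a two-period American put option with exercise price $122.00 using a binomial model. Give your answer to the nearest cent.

$20.91

Risk-neutral probability p = (1 + 0.03 − 0.6)/(1.5 − 0.6) = 0.4300/0.9000 = 0.4778
Terminal stock prices: S_uu = 303.8, S_ud = 121.5, S_dd = 48.6
Terminal payoffs (K − S): max(-181.8, 0) = 0, max(0.5, 0) = 0.5, max(73.4, 0) = 73.4
Node u (S = 202.5): continuation = 1/1.03·[0.4778·0.0000 + 0.5222·0.5000] = 0.2535; exercise value = 0.0000 ≤ continuation, so V_u = 0.2535
Node d (S = 81): continuation = 1/1.03·[0.4778·0.5000 + 0.5222·73.4000] = 37.4466; exercise value = 41.0000 > continuation, so V_d = 41.0000 (exercise)
Node 0 (S = 135): continuation = 1/1.03·[0.4778·0.2535 + 0.5222·41.0000] = 20.9051; exercise value = 0.0000 ≤ continuation, so V_0 = 20.9051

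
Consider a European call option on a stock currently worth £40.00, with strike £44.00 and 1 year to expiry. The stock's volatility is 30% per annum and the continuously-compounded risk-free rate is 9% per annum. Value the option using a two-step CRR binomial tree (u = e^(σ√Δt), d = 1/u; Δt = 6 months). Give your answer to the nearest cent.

CRR parameters: u = e^(σ√Δt) = e^(0.3·√0.5) = 1.2363, d = 1/u = 0.8089
Per-period rate: rΔt = 0.09·0.5 = 0.045, so R = e^0.045 = 1.0460
Risk-neutral probability p = (e^0.045 − 0.8089)/(1.2363 − 0.8089) = 0.2372/0.4275 = 0.5548
Terminal stock prices: S_uu = 61.14, S_ud = 40, S_dd = 26.17
Terminal payoffs (S − K): max(17.14, 0) = 17.14, max(-4, 0) = 0, max(-17.83, 0) = 0
Node u (S = 49.45): V_u = e^(−0.045)·[0.5548·17.1386 + 0.4452·0.0000] = 9.0908
Node d (S = 32.35): V_d = e^(−0.045)·[0.5548·0.0000 + 0.4452·0.0000] = 0.0000
Node 0 (S = 40): V_0 = e^(−0.045)·[0.5548·9.0908 + 0.4452·0.0000] = 4.8220

£4.82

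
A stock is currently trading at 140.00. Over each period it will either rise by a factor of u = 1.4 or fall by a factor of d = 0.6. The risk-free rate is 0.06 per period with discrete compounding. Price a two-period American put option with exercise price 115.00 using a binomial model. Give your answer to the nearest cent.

Risk-neutral probability p = (1 + 0.06 − 0.6)/(1.4 − 0.6) = 0.4600/0.8000 = 0.5750
Terminal stock prices: S_uu = 274.4, S_ud = 117.6, S_dd = 50.4
Terminal payoffs (K − S): max(-159.4, 0) = 0, max(-2.6, 0) = 0, max(64.6, 0) = 64.6
Node u (S = 196): continuation = 1/1.06·[0.5750·0.0000 + 0.4250·0.0000] = 0.0000; exercise value = 0.0000 ≤ continuation, so V_u = 0.0000
Node d (S = 84): continuation = 1/1.06·[0.5750·0.0000 + 0.4250·64.6000] = 25.9009; exercise value = 31.0000 > continuation, so V_d = 31.0000 (exercise)
Node 0 (S = 140): continuation = 1/1.06·[0.5750·0.0000 + 0.4250·31.0000] = 12.4292; exercise value = 0.0000 ≤ continuation, so V_0 = 12.4292

12.43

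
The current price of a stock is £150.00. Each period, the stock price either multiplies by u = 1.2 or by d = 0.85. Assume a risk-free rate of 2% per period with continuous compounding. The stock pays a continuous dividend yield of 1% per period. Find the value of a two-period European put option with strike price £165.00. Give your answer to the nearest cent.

Per-period risk-free factor R = e^0.02 = 1.0202; dividend-adjusted growth = e^(0.02−0.01) = 1.0101.
Risk-neutral probability p = (1.0101 − 0.85)/(1.2 − 0.85) = 0.1601/0.3500 = 0.4573
Terminal stock prices: S_uu = 216, S_ud = 153, S_dd = 108.4
Terminal payoffs (K − S): max(-51, 0) = 0, max(12, 0) = 12, max(56.63, 0) = 56.63
Node u (S = 180): V_u = e^(−0.02)·[0.4573·0.0000 + 0.5427·12.0000] = 6.3836
Node d (S = 127.5): V_d = e^(−0.02)·[0.4573·12.0000 + 0.5427·56.6250] = 35.5014
Node 0 (S = 150): V_0 = e^(−0.02)·[0.4573·6.3836 + 0.5427·35.5014] = 21.7469

£21.75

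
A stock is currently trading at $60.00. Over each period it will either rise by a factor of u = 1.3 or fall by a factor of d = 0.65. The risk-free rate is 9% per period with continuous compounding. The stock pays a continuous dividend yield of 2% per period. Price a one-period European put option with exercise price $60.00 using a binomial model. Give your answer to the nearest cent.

Per-period risk-free factor R = e^0.09 = 1.0942; dividend-adjusted growth = e^(0.09−0.02) = 1.0725.
Risk-neutral probability p = (1.0725 − 0.65)/(1.3 − 0.65) = 0.4225/0.6500 = 0.6500
Terminal stock prices: S_u = 78, S_d = 39
Terminal payoffs (K − S): max(-18, 0) = 0, max(21, 0) = 21
Node 0 (S = 60): V_0 = e^(−0.09)·[0.6500·0.0000 + 0.3500·21.0000] = 6.7172

$6.72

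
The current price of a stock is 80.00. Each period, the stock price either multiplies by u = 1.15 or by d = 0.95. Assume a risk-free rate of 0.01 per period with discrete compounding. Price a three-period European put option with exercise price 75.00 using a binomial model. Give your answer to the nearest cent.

Risk-neutral probability p = (1 + 0.01 − 0.95)/(1.15 − 0.95) = 0.0600/0.2000 = 0.3000
Terminal stock prices: S_uuu = 121.7, S_uud = 100.5, S_udd = 83.03, S_ddd = 68.59
Terminal payoffs (K − S): max(-46.67, 0) = 0, max(-25.51, 0) = 0, max(-8.03, 0) = 0, max(6.41, 0) = 6.41
Node uu (S = 105.8): V_uu = 1/1.01·[0.3000·0.0000 + 0.7000·0.0000] = 0.0000
Node ud (S = 87.4): V_ud = 1/1.01·[0.3000·0.0000 + 0.7000·0.0000] = 0.0000
Node dd (S = 72.2): V_dd = 1/1.01·[0.3000·0.0000 + 0.7000·6.4100] = 4.4426
Node u (S = 92): V_u = 1/1.01·[0.3000·0.0000 + 0.7000·0.0000] = 0.0000
Node d (S = 76): V_d = 1/1.01·[0.3000·0.0000 + 0.7000·4.4426] = 3.0790
Node 0 (S = 80): V_0 = 1/1.01·[0.3000·0.0000 + 0.7000·3.0790] = 2.1340

2.13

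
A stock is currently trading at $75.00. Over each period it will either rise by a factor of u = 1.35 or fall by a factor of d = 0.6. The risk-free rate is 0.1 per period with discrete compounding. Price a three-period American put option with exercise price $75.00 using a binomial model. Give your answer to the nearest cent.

$11.71

Risk-neutral probability p = (1 + 0.1 − 0.6)/(1.35 − 0.6) = 0.5000/0.7500 = 0.6667
Terminal stock prices: S_uuu = 184.5, S_uud = 82.01, S_udd = 36.45, S_ddd = 16.2
Terminal payoffs (K − S): max(-109.5, 0) = 0, max(-7.013, 0) = 0, max(38.55, 0) = 38.55, max(58.8, 0) = 58.8
Node uu (S = 136.7): continuation = 1/1.1·[0.6667·0.0000 + 0.3333·0.0000] = 0.0000; exercise value = 0.0000 ≤ continuation, so V_uu = 0.0000
Node ud (S = 60.75): continuation = 1/1.1·[0.6667·0.0000 + 0.3333·38.5500] = 11.6818; exercise value = 14.2500 > continuation, so V_ud = 14.2500 (exercise)
Node dd (S = 27): continuation = 1/1.1·[0.6667·38.5500 + 0.3333·58.8000] = 41.1818; exercise value = 48.0000 > continuation, so V_dd = 48.0000 (exercise)
Node u (S = 101.2): continuation = 1/1.1·[0.6667·0.0000 + 0.3333·14.2500] = 4.3182; exercise value = 0.0000 ≤ continuation, so V_u = 4.3182
Node d (S = 45): continuation = 1/1.1·[0.6667·14.2500 + 0.3333·48.0000] = 23.1818; exercise value = 30.0000 > continuation, so V_d = 30.0000 (exercise)
Node 0 (S = 75): continuation = 1/1.1·[0.6667·4.3182 + 0.3333·30.0000] = 11.7080; exercise value = 0.0000 ≤ continuation, so V_0 = 11.7080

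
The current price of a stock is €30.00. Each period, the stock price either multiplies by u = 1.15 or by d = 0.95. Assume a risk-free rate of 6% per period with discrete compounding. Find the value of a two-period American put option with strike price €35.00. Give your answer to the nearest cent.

€5.00

Risk-neutral probability p = (1 + 0.06 − 0.95)/(1.15 − 0.95) = 0.1100/0.2000 = 0.5500
Terminal stock prices: S_uu = 39.67, S_ud = 32.77, S_dd = 27.07
Terminal payoffs (K − S): max(-4.675, 0) = 0, max(2.225, 0) = 2.225, max(7.925, 0) = 7.925
Node u (S = 34.5): continuation = 1/1.06·[0.5500·0.0000 + 0.4500·2.2250] = 0.9446; exercise value = 0.5000 ≤ continuation, so V_u = 0.9446
Node d (S = 28.5): continuation = 1/1.06·[0.5500·2.2250 + 0.4500·7.9250] = 4.5189; exercise value = 6.5000 > continuation, so V_d = 6.5000 (exercise)
Node 0 (S = 30): continuation = 1/1.06·[0.5500·0.9446 + 0.4500·6.5000] = 3.2495; exercise value = 5.0000 > continuation, so V_0 = 5.0000 (exercise)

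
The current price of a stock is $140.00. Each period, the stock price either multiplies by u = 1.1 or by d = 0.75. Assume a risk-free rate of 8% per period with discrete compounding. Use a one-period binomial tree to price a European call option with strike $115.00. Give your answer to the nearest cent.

$34.05

Risk-neutral probability p = (1 + 0.08 − 0.75)/(1.1 − 0.75) = 0.3300/0.3500 = 0.9429
Terminal stock prices: S_u = 154, S_d = 105
Terminal payoffs (S − K): max(39, 0) = 39, max(-10, 0) = 0
Node 0 (S = 140): V_0 = 1/1.08·[0.9429·39.0000 + 0.0571·0.0000] = 34.0476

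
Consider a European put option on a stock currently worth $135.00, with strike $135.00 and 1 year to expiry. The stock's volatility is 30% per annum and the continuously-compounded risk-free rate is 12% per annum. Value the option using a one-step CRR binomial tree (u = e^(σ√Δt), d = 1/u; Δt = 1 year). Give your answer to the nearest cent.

CRR parameters: u = e^(σ√Δt) = e^(0.3·√1) = 1.3499, d = 1/u = 0.7408
Per-period rate: rΔt = 0.12·1 = 0.12, so R = e^0.12 = 1.1275
Risk-neutral probability p = (e^0.12 − 0.7408)/(1.3499 − 0.7408) = 0.3867/0.6090 = 0.6349
Terminal stock prices: S_u = 182.2, S_d = 100
Terminal payoffs (K − S): max(-47.23, 0) = 0, max(34.99, 0) = 34.99
Node 0 (S = 135): V_0 = e^(−0.12)·[0.6349·0.0000 + 0.3651·34.9895] = 11.3302

$11.33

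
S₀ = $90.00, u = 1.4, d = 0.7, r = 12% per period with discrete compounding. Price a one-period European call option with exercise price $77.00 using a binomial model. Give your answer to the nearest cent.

Risk-neutral probability p = (1 + 0.12 − 0.7)/(1.4 − 0.7) = 0.4200/0.7000 = 0.6000
Terminal stock prices: S_u = 126, S_d = 63
Terminal payoffs (S − K): max(49, 0) = 49, max(-14, 0) = 0
Node 0 (S = 90): V_0 = 1/1.12·[0.6000·49.0000 + 0.4000·0.0000] = 26.2500

$26.25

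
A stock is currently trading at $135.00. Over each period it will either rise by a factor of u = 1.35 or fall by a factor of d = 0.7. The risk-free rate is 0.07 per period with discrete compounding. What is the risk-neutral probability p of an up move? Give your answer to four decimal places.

p = 0.5692

Risk-neutral probability p = (1 + 0.07 − 0.7)/(1.35 − 0.7) = 0.3700/0.6500 = 0.5692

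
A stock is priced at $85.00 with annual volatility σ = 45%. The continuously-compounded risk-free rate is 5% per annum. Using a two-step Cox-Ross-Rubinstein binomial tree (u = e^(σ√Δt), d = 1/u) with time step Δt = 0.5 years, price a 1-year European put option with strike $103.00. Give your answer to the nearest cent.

$24.59

CRR parameters: u = e^(σ√Δt) = e^(0.45·√0.5) = 1.3746, d = 1/u = 0.7275
Per-period rate: rΔt = 0.05·0.5 = 0.025, so R = e^0.025 = 1.0253
Risk-neutral probability p = (e^0.025 − 0.7275)/(1.3746 − 0.7275) = 0.2979/0.6472 = 0.4602
Terminal stock prices: S_uu = 160.6, S_ud = 85, S_dd = 44.98
Terminal payoffs (K − S): max(-57.62, 0) = 0, max(18, 0) = 18, max(58.02, 0) = 58.02
Node u (S = 116.8): V_u = e^(−0.025)·[0.4602·0.0000 + 0.5398·18.0000] = 9.4760
Node d (S = 61.83): V_d = e^(−0.025)·[0.4602·18.0000 + 0.5398·58.0183] = 38.6229
Node 0 (S = 85): V_0 = e^(−0.025)·[0.4602·9.4760 + 0.5398·38.6229] = 24.5862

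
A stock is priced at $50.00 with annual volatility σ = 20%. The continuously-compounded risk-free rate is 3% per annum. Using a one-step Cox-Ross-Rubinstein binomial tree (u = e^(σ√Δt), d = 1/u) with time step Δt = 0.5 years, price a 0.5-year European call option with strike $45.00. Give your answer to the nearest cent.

$6.43

CRR parameters: u = e^(σ√Δt) = e^(0.2·√0.5) = 1.1519, d = 1/u = 0.8681
Per-period rate: rΔt = 0.03·0.5 = 0.015, so R = e^0.015 = 1.0151
Risk-neutral probability p = (e^0.015 − 0.8681)/(1.1519 − 0.8681) = 0.1470/0.2838 = 0.5180
Terminal stock prices: S_u = 57.6, S_d = 43.41
Terminal payoffs (S − K): max(12.6, 0) = 12.6, max(-1.594, 0) = 0
Node 0 (S = 50): V_0 = e^(−0.015)·[0.5180·12.5955 + 0.4820·0.0000] = 6.4268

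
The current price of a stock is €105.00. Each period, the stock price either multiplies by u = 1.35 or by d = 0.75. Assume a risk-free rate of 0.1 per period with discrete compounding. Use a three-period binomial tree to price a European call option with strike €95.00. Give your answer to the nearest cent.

€39.87

Risk-neutral probability p = (1 + 0.1 − 0.75)/(1.35 − 0.75) = 0.3500/0.6000 = 0.5833
Terminal stock prices: S_uuu = 258.3, S_uud = 143.5, S_udd = 79.73, S_ddd = 44.3
Terminal payoffs (S − K): max(163.3, 0) = 163.3, max(48.52, 0) = 48.52, max(-15.27, 0) = 0, max(-50.7, 0) = 0
Node uu (S = 191.4): V_uu = 1/1.1·[0.5833·163.3394 + 0.4167·48.5219] = 104.9989
Node ud (S = 106.3): V_ud = 1/1.1·[0.5833·48.5219 + 0.4167·0.0000] = 25.7313
Node dd (S = 59.06): V_dd = 1/1.1·[0.5833·0.0000 + 0.4167·0.0000] = 0.0000
Node u (S = 141.8): V_u = 1/1.1·[0.5833·104.9989 + 0.4167·25.7313] = 65.4279
Node d (S = 78.75): V_d = 1/1.1·[0.5833·25.7313 + 0.4167·0.0000] = 13.6454
Node 0 (S = 105): V_0 = 1/1.1·[0.5833·65.4279 + 0.4167·13.6454] = 39.8653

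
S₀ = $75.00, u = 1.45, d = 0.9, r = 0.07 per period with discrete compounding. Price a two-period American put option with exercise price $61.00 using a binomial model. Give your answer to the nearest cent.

Risk-neutral probability p = (1 + 0.07 − 0.9)/(1.45 − 0.9) = 0.1700/0.5500 = 0.3091
Terminal stock prices: S_uu = 157.7, S_ud = 97.88, S_dd = 60.75
Terminal payoffs (K − S): max(-96.69, 0) = 0, max(-36.88, 0) = 0, max(0.25, 0) = 0.25
Node u (S = 108.8): continuation = 1/1.07·[0.3091·0.0000 + 0.6909·0.0000] = 0.0000; exercise value = 0.0000 ≤ continuation, so V_u = 0.0000
Node d (S = 67.5): continuation = 1/1.07·[0.3091·0.0000 + 0.6909·0.2500] = 0.1614; exercise value = 0.0000 ≤ continuation, so V_d = 0.1614
Node 0 (S = 75): continuation = 1/1.07·[0.3091·0.0000 + 0.6909·0.1614] = 0.1042; exercise value = 0.0000 ≤ continuation, so V_0 = 0.1042

$0.10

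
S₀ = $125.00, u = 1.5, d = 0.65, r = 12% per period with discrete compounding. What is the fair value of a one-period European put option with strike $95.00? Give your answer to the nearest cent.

$5.49

Risk-neutral probability p = (1 + 0.12 − 0.65)/(1.5 − 0.65) = 0.4700/0.8500 = 0.5529
Terminal stock prices: S_u = 187.5, S_d = 81.25
Terminal payoffs (K − S): max(-92.5, 0) = 0, max(13.75, 0) = 13.75
Node 0 (S = 125): V_0 = 1/1.12·[0.5529·0.0000 + 0.4471·13.7500] = 5.4884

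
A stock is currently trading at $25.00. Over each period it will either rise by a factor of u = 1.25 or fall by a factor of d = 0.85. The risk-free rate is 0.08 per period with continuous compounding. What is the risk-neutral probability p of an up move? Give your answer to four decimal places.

p = 0.5832

Risk-neutral probability p = (e^0.08 − 0.85)/(1.25 − 0.85) = 0.2333/0.4000 = 0.5832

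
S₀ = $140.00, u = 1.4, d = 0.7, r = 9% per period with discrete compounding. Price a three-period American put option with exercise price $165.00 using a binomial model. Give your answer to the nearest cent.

Risk-neutral probability p = (1 + 0.09 − 0.7)/(1.4 − 0.7) = 0.3900/0.7000 = 0.5571
Terminal stock prices: S_uuu = 384.2, S_uud = 192.1, S_udd = 96.04, S_ddd = 48.02
Terminal payoffs (K − S): max(-219.2, 0) = 0, max(-27.08, 0) = 0, max(68.96, 0) = 68.96, max(117, 0) = 117
Node uu (S = 274.4): continuation = 1/1.09·[0.5571·0.0000 + 0.4429·0.0000] = 0.0000; exercise value = 0.0000 ≤ continuation, so V_uu = 0.0000
Node ud (S = 137.2): continuation = 1/1.09·[0.5571·0.0000 + 0.4429·68.9600] = 28.0178; exercise value = 27.8000 ≤ continuation, so V_ud = 28.0178
Node dd (S = 68.6): continuation = 1/1.09·[0.5571·68.9600 + 0.4429·116.9800] = 82.7761; exercise value = 96.4000 > continuation, so V_dd = 96.4000 (exercise)
Node u (S = 196): continuation = 1/1.09·[0.5571·0.0000 + 0.4429·28.0178] = 11.3834; exercise value = 0.0000 ≤ continuation, so V_u = 11.3834
Node d (S = 98): continuation = 1/1.09·[0.5571·28.0178 + 0.4429·96.4000] = 53.4875; exercise value = 67.0000 > continuation, so V_d = 67.0000 (exercise)
Node 0 (S = 140): continuation = 1/1.09·[0.5571·11.3834 + 0.4429·67.0000] = 33.0400; exercise value = 25.0000 ≤ continuation, so V_0 = 33.0400

$33.04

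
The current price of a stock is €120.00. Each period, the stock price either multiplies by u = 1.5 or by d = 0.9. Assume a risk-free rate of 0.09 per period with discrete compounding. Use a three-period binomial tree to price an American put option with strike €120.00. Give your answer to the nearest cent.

Risk-neutral probability p = (1 + 0.09 − 0.9)/(1.5 − 0.9) = 0.1900/0.6000 = 0.3167
Terminal stock prices: S_uuu = 405, S_uud = 243, S_udd = 145.8, S_ddd = 87.48
Terminal payoffs (K − S): max(-285, 0) = 0, max(-123, 0) = 0, max(-25.8, 0) = 0, max(32.52, 0) = 32.52
Node uu (S = 270): continuation = 1/1.09·[0.3167·0.0000 + 0.6833·0.0000] = 0.0000; exercise value = 0.0000 ≤ continuation, so V_uu = 0.0000
Node ud (S = 162): continuation = 1/1.09·[0.3167·0.0000 + 0.6833·0.0000] = 0.0000; exercise value = 0.0000 ≤ continuation, so V_ud = 0.0000
Node dd (S = 97.2): continuation = 1/1.09·[0.3167·0.0000 + 0.6833·32.5200] = 20.3872; exercise value = 22.8000 > continuation, so V_dd = 22.8000 (exercise)
Node u (S = 180): continuation = 1/1.09·[0.3167·0.0000 + 0.6833·0.0000] = 0.0000; exercise value = 0.0000 ≤ continuation, so V_u = 0.0000
Node d (S = 108): continuation = 1/1.09·[0.3167·0.0000 + 0.6833·22.8000] = 14.2936; exercise value = 12.0000 ≤ continuation, so V_d = 14.2936
Node 0 (S = 120): continuation = 1/1.09·[0.3167·0.0000 + 0.6833·14.2936] = 8.9608; exercise value = 0.0000 ≤ continuation, so V_0 = 8.9608

€8.96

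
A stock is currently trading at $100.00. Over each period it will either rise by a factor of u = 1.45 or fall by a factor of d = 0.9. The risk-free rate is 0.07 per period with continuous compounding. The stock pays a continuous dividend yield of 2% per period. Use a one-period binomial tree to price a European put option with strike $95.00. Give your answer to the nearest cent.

Per-period risk-free factor R = e^0.07 = 1.0725; dividend-adjusted growth = e^(0.07−0.02) = 1.0513.
Risk-neutral probability p = (1.0513 − 0.9)/(1.45 − 0.9) = 0.1513/0.5500 = 0.2750
Terminal stock prices: S_u = 145, S_d = 90
Terminal payoffs (K − S): max(-50, 0) = 0, max(5, 0) = 5
Node 0 (S = 100): V_0 = e^(−0.07)·[0.2750·0.0000 + 0.7250·5.0000] = 3.3797

$3.38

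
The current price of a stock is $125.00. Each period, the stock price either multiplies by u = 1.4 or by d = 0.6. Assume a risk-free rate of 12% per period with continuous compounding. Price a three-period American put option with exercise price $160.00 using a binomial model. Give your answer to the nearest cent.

Risk-neutral probability p = (e^0.12 − 0.6)/(1.4 − 0.6) = 0.5275/0.8000 = 0.6594
Terminal stock prices: S_uuu = 343, S_uud = 147, S_udd = 63, S_ddd = 27
Terminal payoffs (K − S): max(-183, 0) = 0, max(13, 0) = 13, max(97, 0) = 97, max(133, 0) = 133
Node uu (S = 245): continuation = e^(−0.12)·[0.6594·0.0000 + 0.3406·13.0000] = 3.9274; exercise value = 0.0000 ≤ continuation, so V_uu = 3.9274
Node ud (S = 105): continuation = e^(−0.12)·[0.6594·13.0000 + 0.3406·97.0000] = 36.9073; exercise value = 55.0000 > continuation, so V_ud = 55.0000 (exercise)
Node dd (S = 45): continuation = e^(−0.12)·[0.6594·97.0000 + 0.3406·133.0000] = 96.9073; exercise value = 115.0000 > continuation, so V_dd = 115.0000 (exercise)
Node u (S = 175): continuation = e^(−0.12)·[0.6594·3.9274 + 0.3406·55.0000] = 18.9129; exercise value = 0.0000 ≤ continuation, so V_u = 18.9129
Node d (S = 75): continuation = e^(−0.12)·[0.6594·55.0000 + 0.3406·115.0000] = 66.9073; exercise value = 85.0000 > continuation, so V_d = 85.0000 (exercise)
Node 0 (S = 125): continuation = e^(−0.12)·[0.6594·18.9129 + 0.3406·85.0000] = 36.7399; exercise value = 35.0000 ≤ continuation, so V_0 = 36.7399

$36.74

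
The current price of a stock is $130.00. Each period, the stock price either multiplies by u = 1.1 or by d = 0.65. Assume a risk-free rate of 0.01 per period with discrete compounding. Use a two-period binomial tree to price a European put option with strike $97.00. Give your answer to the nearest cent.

$2.92

Risk-neutral probability p = (1 + 0.01 − 0.65)/(1.1 − 0.65) = 0.3600/0.4500 = 0.8000
Terminal stock prices: S_uu = 157.3, S_ud = 92.95, S_dd = 54.93
Terminal payoffs (K − S): max(-60.3, 0) = 0, max(4.05, 0) = 4.05, max(42.07, 0) = 42.07
Node u (S = 143): V_u = 1/1.01·[0.8000·0.0000 + 0.2000·4.0500] = 0.8020
Node d (S = 84.5): V_d = 1/1.01·[0.8000·4.0500 + 0.2000·42.0750] = 11.5396
Node 0 (S = 130): V_0 = 1/1.01·[0.8000·0.8020 + 0.2000·11.5396] = 2.9203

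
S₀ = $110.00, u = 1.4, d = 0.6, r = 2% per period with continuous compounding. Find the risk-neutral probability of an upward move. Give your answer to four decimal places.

p = 0.5253

Risk-neutral probability p = (e^0.02 − 0.6)/(1.4 − 0.6) = 0.4202/0.8000 = 0.5253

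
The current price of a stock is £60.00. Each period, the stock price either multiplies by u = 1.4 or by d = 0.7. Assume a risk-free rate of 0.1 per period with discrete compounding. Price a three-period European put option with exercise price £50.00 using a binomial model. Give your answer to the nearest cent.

Risk-neutral probability p = (1 + 0.1 − 0.7)/(1.4 − 0.7) = 0.4000/0.7000 = 0.5714
Terminal stock prices: S_uuu = 164.6, S_uud = 82.32, S_udd = 41.16, S_ddd = 20.58
Terminal payoffs (K − S): max(-114.6, 0) = 0, max(-32.32, 0) = 0, max(8.84, 0) = 8.84, max(29.42, 0) = 29.42
Node uu (S = 117.6): V_uu = 1/1.1·[0.5714·0.0000 + 0.4286·0.0000] = 0.0000
Node ud (S = 58.8): V_ud = 1/1.1·[0.5714·0.0000 + 0.4286·8.8400] = 3.4442
Node dd (S = 29.4): V_dd = 1/1.1·[0.5714·8.8400 + 0.4286·29.4200] = 16.0545
Node u (S = 84): V_u = 1/1.1·[0.5714·0.0000 + 0.4286·3.4442] = 1.3419
Node d (S = 42): V_d = 1/1.1·[0.5714·3.4442 + 0.4286·16.0545] = 8.0442
Node 0 (S = 60): V_0 = 1/1.1·[0.5714·1.3419 + 0.4286·8.0442] = 3.8312

£3.83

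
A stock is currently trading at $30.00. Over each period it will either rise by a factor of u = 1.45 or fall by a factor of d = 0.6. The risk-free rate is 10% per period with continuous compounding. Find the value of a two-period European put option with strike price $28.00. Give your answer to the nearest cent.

$3.07

Risk-neutral probability p = (e^0.1 − 0.6)/(1.45 − 0.6) = 0.5052/0.8500 = 0.5943
Terminal stock prices: S_uu = 63.08, S_ud = 26.1, S_dd = 10.8
Terminal payoffs (K − S): max(-35.08, 0) = 0, max(1.9, 0) = 1.9, max(17.2, 0) = 17.2
Node u (S = 43.5): V_u = e^(−0.1)·[0.5943·0.0000 + 0.4057·1.9000] = 0.6974
Node d (S = 18): V_d = e^(−0.1)·[0.5943·1.9000 + 0.4057·17.2000] = 7.3354
Node 0 (S = 30): V_0 = e^(−0.1)·[0.5943·0.6974 + 0.4057·7.3354] = 3.0677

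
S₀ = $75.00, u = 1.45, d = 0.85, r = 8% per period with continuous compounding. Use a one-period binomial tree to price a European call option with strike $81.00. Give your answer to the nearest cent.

Risk-neutral probability p = (e^0.08 − 0.85)/(1.45 − 0.85) = 0.2333/0.6000 = 0.3888
Terminal stock prices: S_u = 108.8, S_d = 63.75
Terminal payoffs (S − K): max(27.75, 0) = 27.75, max(-17.25, 0) = 0
Node 0 (S = 75): V_0 = e^(−0.08)·[0.3888·27.7500 + 0.6112·0.0000] = 9.9600

$9.96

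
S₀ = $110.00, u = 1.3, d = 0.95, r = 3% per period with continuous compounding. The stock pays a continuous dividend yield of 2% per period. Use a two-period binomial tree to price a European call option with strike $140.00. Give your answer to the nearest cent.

$1.27

Per-period risk-free factor R = e^0.03 = 1.0305; dividend-adjusted growth = e^(0.03−0.02) = 1.0101.
Risk-neutral probability p = (1.0101 − 0.95)/(1.3 − 0.95) = 0.0601/0.3500 = 0.1716
Terminal stock prices: S_uu = 185.9, S_ud = 135.8, S_dd = 99.27
Terminal payoffs (S − K): max(45.9, 0) = 45.9, max(-4.15, 0) = 0, max(-40.73, 0) = 0
Node u (S = 143): V_u = e^(−0.03)·[0.1716·45.9000 + 0.8284·0.0000] = 7.6424
Node d (S = 104.5): V_d = e^(−0.03)·[0.1716·0.0000 + 0.8284·0.0000] = 0.0000
Node 0 (S = 110): V_0 = e^(−0.03)·[0.1716·7.6424 + 0.8284·0.0000] = 1.2725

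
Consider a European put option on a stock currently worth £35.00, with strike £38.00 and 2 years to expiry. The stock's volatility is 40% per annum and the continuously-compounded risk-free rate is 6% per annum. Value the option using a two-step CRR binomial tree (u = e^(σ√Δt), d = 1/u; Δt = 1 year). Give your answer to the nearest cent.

CRR parameters: u = e^(σ√Δt) = e^(0.4·√1) = 1.4918, d = 1/u = 0.6703
Per-period rate: rΔt = 0.06·1 = 0.06, so R = e^0.06 = 1.0618
Risk-neutral probability p = (e^0.06 − 0.6703)/(1.4918 − 0.6703) = 0.3915/0.8215 = 0.4766
Terminal stock prices: S_uu = 77.89, S_ud = 35, S_dd = 15.73
Terminal payoffs (K − S): max(-39.89, 0) = 0, max(3, 0) = 3, max(22.27, 0) = 22.27
Node u (S = 52.21): V_u = e^(−0.06)·[0.4766·0.0000 + 0.5234·3.0000] = 1.4788
Node d (S = 23.46): V_d = e^(−0.06)·[0.4766·3.0000 + 0.5234·22.2735] = 12.3259
Node 0 (S = 35): V_0 = e^(−0.06)·[0.4766·1.4788 + 0.5234·12.3259] = 6.7396

£6.74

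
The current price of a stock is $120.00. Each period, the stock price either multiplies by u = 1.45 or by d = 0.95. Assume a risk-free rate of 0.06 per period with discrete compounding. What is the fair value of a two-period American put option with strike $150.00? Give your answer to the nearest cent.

Risk-neutral probability p = (1 + 0.06 − 0.95)/(1.45 − 0.95) = 0.1100/0.5000 = 0.2200
Terminal stock prices: S_uu = 252.3, S_ud = 165.3, S_dd = 108.3
Terminal payoffs (K − S): max(-102.3, 0) = 0, max(-15.3, 0) = 0, max(41.7, 0) = 41.7
Node u (S = 174): continuation = 1/1.06·[0.2200·0.0000 + 0.7800·0.0000] = 0.0000; exercise value = 0.0000 ≤ continuation, so V_u = 0.0000
Node d (S = 114): continuation = 1/1.06·[0.2200·0.0000 + 0.7800·41.7000] = 30.6849; exercise value = 36.0000 > continuation, so V_d = 36.0000 (exercise)
Node 0 (S = 120): continuation = 1/1.06·[0.2200·0.0000 + 0.7800·36.0000] = 26.4906; exercise value = 30.0000 > continuation, so V_0 = 30.0000 (exercise)

$30.00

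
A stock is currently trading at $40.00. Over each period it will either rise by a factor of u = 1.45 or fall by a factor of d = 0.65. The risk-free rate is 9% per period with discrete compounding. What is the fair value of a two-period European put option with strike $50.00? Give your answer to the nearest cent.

$10.77

Risk-neutral probability p = (1 + 0.09 − 0.65)/(1.45 − 0.65) = 0.4400/0.8000 = 0.5500
Terminal stock prices: S_uu = 84.1, S_ud = 37.7, S_dd = 16.9
Terminal payoffs (K − S): max(-34.1, 0) = 0, max(12.3, 0) = 12.3, max(33.1, 0) = 33.1
Node u (S = 58): V_u = 1/1.09·[0.5500·0.0000 + 0.4500·12.3000] = 5.0780
Node d (S = 26): V_d = 1/1.09·[0.5500·12.3000 + 0.4500·33.1000] = 19.8716
Node 0 (S = 40): V_0 = 1/1.09·[0.5500·5.0780 + 0.4500·19.8716] = 10.7661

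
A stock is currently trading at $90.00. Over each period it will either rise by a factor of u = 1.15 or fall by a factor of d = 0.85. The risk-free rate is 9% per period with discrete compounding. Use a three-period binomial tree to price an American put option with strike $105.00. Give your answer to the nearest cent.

Risk-neutral probability p = (1 + 0.09 − 0.85)/(1.15 − 0.85) = 0.2400/0.3000 = 0.8000
Terminal stock prices: S_uuu = 136.9, S_uud = 101.2, S_udd = 74.78, S_ddd = 55.27
Terminal payoffs (K − S): max(-31.88, 0) = 0, max(3.829, 0) = 3.829, max(30.22, 0) = 30.22, max(49.73, 0) = 49.73
Node uu (S = 119): continuation = 1/1.09·[0.8000·0.0000 + 0.2000·3.8288] = 0.7025; exercise value = 0.0000 ≤ continuation, so V_uu = 0.7025
Node ud (S = 87.97): continuation = 1/1.09·[0.8000·3.8288 + 0.2000·30.2213] = 8.3553; exercise value = 17.0250 > continuation, so V_ud = 17.0250 (exercise)
Node dd (S = 65.02): continuation = 1/1.09·[0.8000·30.2213 + 0.2000·49.7288] = 31.3053; exercise value = 39.9750 > continuation, so V_dd = 39.9750 (exercise)
Node u (S = 103.5): continuation = 1/1.09·[0.8000·0.7025 + 0.2000·17.0250] = 3.6395; exercise value = 1.5000 ≤ continuation, so V_u = 3.6395
Node d (S = 76.5): continuation = 1/1.09·[0.8000·17.0250 + 0.2000·39.9750] = 19.8303; exercise value = 28.5000 > continuation, so V_d = 28.5000 (exercise)
Node 0 (S = 90): continuation = 1/1.09·[0.8000·3.6395 + 0.2000·28.5000] = 7.9005; exercise value = 15.0000 > continuation, so V_0 = 15.0000 (exercise)

$15.00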